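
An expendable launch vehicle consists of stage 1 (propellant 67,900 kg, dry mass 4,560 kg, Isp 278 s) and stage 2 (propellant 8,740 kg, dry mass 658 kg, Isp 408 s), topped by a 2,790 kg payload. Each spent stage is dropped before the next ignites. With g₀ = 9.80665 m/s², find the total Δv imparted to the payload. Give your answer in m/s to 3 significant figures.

Ignition mass of stage 1 = 67,900+4,560 + 8,740+658 + 2,790 = 84,648 kg.
Stage 1: m₀ = 84,648 kg, m_f = 84,648 − 67,900 = 16,748 kg; Δv = 278×9.80665×ln(5.054) = 2726.2×1.6202 ≈ 4417 m/s.
Stage 2: m₀ = 12,188 kg, m_f = 12,188 − 8,740 = 3,448 kg; Δv = 408×9.80665×ln(3.535) = 4001.1×1.2627 ≈ 5052 m/s.
Total Δv = 4417 + 5052 = 9469 m/s.

Δv ≈ 9470 m/s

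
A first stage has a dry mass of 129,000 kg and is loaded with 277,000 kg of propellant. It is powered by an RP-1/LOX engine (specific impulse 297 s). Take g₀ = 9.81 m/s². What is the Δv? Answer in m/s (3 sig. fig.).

v_e = Isp · g₀ = 297 × 9.81 = 2913.6 m/s.
m₀ = m_dry + m_prop = 129,000 + 277,000 = 406,000 kg.
By the Tsiolkovsky rocket equation, Δv = v_e · ln(m₀/m_f) = 2913.6 × ln(3.147) = 2913.6 × 1.1465 ≈ 3340.5 m/s.

Δv ≈ 3340 m/s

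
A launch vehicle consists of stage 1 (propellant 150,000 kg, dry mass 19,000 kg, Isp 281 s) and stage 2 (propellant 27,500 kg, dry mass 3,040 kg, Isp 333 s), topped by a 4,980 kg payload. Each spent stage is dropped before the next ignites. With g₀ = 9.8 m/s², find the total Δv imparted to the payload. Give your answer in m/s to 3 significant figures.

Ignition mass of stage 1 = 150,000+19,000 + 27,500+3,040 + 4,980 = 204,520 kg.
Stage 1: m₀ = 204,520 kg, m_f = 204,520 − 150,000 = 54,520 kg; Δv = 281×9.8×ln(3.751) = 2753.8×1.3221 ≈ 3641 m/s.
Stage 2: m₀ = 35,520 kg, m_f = 35,520 − 27,500 = 8,020 kg; Δv = 333×9.8×ln(4.429) = 3263.4×1.4882 ≈ 4856 m/s.
Total Δv = 3641 + 4856 = 8497 m/s.

Δv ≈ 8500 m/s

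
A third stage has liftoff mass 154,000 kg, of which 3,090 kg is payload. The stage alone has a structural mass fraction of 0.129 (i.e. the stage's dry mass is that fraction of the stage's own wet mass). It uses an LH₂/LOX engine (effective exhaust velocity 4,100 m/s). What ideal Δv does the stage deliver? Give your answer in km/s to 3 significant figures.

Stage wet mass = m₀ − payload = 154,000 − 3,090 = 150,910 kg.
Stage dry mass = ε × stage wet mass = 0.129 × 150,910 = 19,467.4 kg.
Burnout mass m_f = stage dry + payload = 19,467.4 + 3,090 = 22,557.4 kg.
Rocket equation: Δv = v_e · ln(154,000/22,557.4) = 4100.0 × ln(6.827) = 4100.0 × 1.9209 ≈ 7876 m/s.

Δv ≈ 7.88 km/s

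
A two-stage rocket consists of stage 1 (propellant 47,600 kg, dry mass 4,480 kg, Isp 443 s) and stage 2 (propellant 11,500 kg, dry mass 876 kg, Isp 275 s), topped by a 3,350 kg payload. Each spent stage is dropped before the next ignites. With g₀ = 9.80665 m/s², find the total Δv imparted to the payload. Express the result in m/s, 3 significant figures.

Ignition mass of stage 1 = 47,600+4,480 + 11,500+876 + 3,350 = 67,806 kg.
Stage 1: m₀ = 67,806 kg, m_f = 67,806 − 47,600 = 20,206 kg; Δv = 443×9.80665×ln(3.356) = 4344.3×1.2107 ≈ 5260 m/s.
Stage 2: m₀ = 15,726 kg, m_f = 15,726 − 11,500 = 4,226 kg; Δv = 275×9.80665×ln(3.721) = 2696.8×1.3141 ≈ 3544 m/s.
Total Δv = 5260 + 3544 = 8804 m/s.

Δv ≈ 8800 m/s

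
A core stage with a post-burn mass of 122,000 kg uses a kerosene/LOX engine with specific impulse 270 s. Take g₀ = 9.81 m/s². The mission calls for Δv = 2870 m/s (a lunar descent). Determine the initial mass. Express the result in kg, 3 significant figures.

initial mass ≈ 361000 kg

v_e = Isp · g₀ = 270 × 9.81 = 2648.7 m/s.
m₀/m_f = exp(Δv / v_e) = exp(2870 / 2648.7) = exp(1.0836) = 2.9552.
m₀ = m_f × 2.9552 = 122,000 × 2.9552 = 360,534 kg.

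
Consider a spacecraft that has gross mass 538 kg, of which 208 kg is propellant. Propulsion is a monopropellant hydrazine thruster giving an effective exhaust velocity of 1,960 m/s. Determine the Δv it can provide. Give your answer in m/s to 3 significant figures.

m_f = m₀ − m_prop = 538 − 208 = 330 kg.
Rocket equation: Δv = v_e · ln(m₀/m_f) = 1960.0 × ln(1.63) = 1960.0 × 0.4888 ≈ 958.0 m/s.

Δv ≈ 958 m/s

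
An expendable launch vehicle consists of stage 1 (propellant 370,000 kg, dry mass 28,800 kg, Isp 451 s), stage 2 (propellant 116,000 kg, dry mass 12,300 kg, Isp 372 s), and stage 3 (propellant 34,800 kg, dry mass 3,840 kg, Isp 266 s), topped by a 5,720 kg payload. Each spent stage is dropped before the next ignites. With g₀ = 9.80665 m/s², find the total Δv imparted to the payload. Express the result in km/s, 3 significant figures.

Δv ≈ 12.7 km/s

Ignition mass of stage 1 = 370,000+28,800 + 116,000+12,300 + 34,800+3,840 + 5,720 = 571,460 kg.
Stage 1: m₀ = 571,460 kg, m_f = 571,460 − 370,000 = 201,460 kg; Δv = 451×9.80665×ln(2.837) = 4422.8×1.0426 ≈ 4611 m/s.
Stage 2: m₀ = 172,660 kg, m_f = 172,660 − 116,000 = 56,660 kg; Δv = 372×9.80665×ln(3.047) = 3648.1×1.1143 ≈ 4065 m/s.
Stage 3: m₀ = 44,360 kg, m_f = 44,360 − 34,800 = 9,560 kg; Δv = 266×9.80665×ln(4.64) = 2608.6×1.5348 ≈ 4004 m/s.
Total Δv = 4611 + 4065 + 4004 = 12680 m/s.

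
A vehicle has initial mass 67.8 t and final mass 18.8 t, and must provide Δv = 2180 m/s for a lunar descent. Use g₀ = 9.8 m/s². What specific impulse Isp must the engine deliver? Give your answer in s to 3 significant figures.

ln(m₀/m_f) = ln(67800/18800) = ln(3.606) = 1.2827.
Using Δv = v_e ln(m₀/m_f): v_e = Δv / ln(m₀/m_f) = 2180 / 1.2827 = 1699.5 m/s.
Isp = v_e / g₀ = 1699.5 / 9.8 = 173.4 s.

Isp ≈ 173 s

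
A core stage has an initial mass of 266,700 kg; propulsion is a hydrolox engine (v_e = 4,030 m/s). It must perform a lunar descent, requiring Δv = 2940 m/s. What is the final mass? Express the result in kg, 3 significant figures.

m₀/m_f = exp(Δv / v_e) = exp(2940 / 4030.0) = exp(0.7295) = 2.0741.
m_f = m₀ / 2.0741 = 266,700 / 2.0741 = 128,586 kg.

final mass ≈ 129000 kg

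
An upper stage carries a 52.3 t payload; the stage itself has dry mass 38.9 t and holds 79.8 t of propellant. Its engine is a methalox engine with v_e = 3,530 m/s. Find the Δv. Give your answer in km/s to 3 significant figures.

m₀ = payload + dry + propellant = 52.3 + 38.9 + 79.8 = 171 t.
m_f = payload + dry = 52.3 + 38.9 = 91.2 t.
Δv = v_e · ln(m₀/m_f) = 3530.0 × ln(1.875) = 3530.0 × 0.6286 ≈ 2219.0 m/s.

Δv ≈ 2.22 km/s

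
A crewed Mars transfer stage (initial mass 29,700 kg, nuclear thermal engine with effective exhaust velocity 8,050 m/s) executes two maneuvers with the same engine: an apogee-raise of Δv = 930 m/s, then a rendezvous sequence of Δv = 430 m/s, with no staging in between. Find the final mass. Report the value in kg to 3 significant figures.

After the first burn: m = 29700 × exp(−930/8050.0) = 29700 × 0.89090 = 26,459.7 kg.
After the second burn: m = 26,459.7 × exp(−430/8050.0) = 26,459.7 × 0.94799 = 25,083.5 kg.

final mass ≈ 25100 kg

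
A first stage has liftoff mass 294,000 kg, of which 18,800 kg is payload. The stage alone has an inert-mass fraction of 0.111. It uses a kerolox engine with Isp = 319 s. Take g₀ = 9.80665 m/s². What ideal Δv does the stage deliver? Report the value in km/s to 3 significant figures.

Δv ≈ 5.58 km/s

Stage wet mass = m₀ − payload = 294,000 − 18,800 = 275,200 kg.
Stage dry mass = ε × stage wet mass = 0.111 × 275,200 = 30,547.2 kg.
Burnout mass m_f = stage dry + payload = 30,547.2 + 18,800 = 49,347.2 kg.
v_e = Isp · g₀ = 319 × 9.80665 = 3128.3 m/s.
Δv = v_e · ln(294,000/49,347.2) = 3128.3 × ln(5.958) = 3128.3 × 1.7847 ≈ 5583 m/s.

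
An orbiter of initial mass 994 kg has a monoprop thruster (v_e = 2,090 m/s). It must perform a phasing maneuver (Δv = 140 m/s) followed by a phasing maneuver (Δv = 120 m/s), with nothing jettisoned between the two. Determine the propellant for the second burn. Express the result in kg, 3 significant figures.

After the first burn: m = 994 × exp(−140/2090.0) = 994 × 0.93521 = 929.599 kg.
After the second burn: m = 929.599 × exp(−120/2090.0) = 929.599 × 0.94420 = 877.727 kg.
Second-burn propellant = 929.599 − 877.727 = 51.872 kg.

propellant for the second burn ≈ 51.9 kg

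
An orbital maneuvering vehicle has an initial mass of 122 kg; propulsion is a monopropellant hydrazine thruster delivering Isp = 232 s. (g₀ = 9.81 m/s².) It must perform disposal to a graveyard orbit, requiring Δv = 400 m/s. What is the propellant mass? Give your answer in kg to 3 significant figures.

propellant mass ≈ 19.7 kg

v_e = Isp · g₀ = 232 × 9.81 = 2275.9 m/s.
Rocket equation: m₀/m_f = exp(Δv / v_e) = exp(400 / 2275.9) = exp(0.1758) = 1.1921.
m_f = 122 / 1.1921 = 102.34 kg, so propellant = m₀ − m_f = 122 − 102.34 = 19.66 kg.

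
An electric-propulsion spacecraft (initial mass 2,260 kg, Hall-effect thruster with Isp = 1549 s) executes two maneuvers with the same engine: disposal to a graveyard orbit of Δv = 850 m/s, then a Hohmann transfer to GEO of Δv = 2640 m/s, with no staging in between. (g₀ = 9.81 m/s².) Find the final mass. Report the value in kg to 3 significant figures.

v_e = Isp · g₀ = 1549 × 9.81 = 15195.7 m/s.
After the first burn: m = 2260 × exp(−850/15195.7) = 2260 × 0.94560 = 2,137.06 kg.
After the second burn: m = 2,137.06 × exp(−2640/15195.7) = 2,137.06 × 0.84052 = 1,796.24 kg.

final mass ≈ 1800 kg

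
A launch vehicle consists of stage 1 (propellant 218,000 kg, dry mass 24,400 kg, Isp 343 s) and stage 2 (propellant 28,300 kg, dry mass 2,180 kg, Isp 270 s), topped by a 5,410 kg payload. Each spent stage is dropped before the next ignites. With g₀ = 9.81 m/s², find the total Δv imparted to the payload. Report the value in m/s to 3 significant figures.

Δv ≈ 9260 m/s

Ignition mass of stage 1 = 218,000+24,400 + 28,300+2,180 + 5,410 = 278,290 kg.
Stage 1: m₀ = 278,290 kg, m_f = 278,290 − 218,000 = 60,290 kg; Δv = 343×9.81×ln(4.616) = 3364.8×1.5295 ≈ 5146 m/s.
Stage 2: m₀ = 35,890 kg, m_f = 35,890 − 28,300 = 7,590 kg; Δv = 270×9.81×ln(4.729) = 2648.7×1.5536 ≈ 4115 m/s.
Total Δv = 5146 + 4115 = 9261 m/s.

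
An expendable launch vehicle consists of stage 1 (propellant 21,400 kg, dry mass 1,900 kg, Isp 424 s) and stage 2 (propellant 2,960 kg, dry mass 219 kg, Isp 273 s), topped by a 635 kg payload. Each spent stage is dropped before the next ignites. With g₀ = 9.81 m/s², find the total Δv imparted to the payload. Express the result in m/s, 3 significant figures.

Δv ≈ 10500 m/s

Ignition mass of stage 1 = 21,400+1,900 + 2,960+219 + 635 = 27,114 kg.
Stage 1: m₀ = 27,114 kg, m_f = 27,114 − 21,400 = 5,714 kg; Δv = 424×9.81×ln(4.745) = 4159.4×1.5571 ≈ 6477 m/s.
Stage 2: m₀ = 3,814 kg, m_f = 3,814 − 2,960 = 854 kg; Δv = 273×9.81×ln(4.466) = 2678.1×1.4965 ≈ 4008 m/s.
Total Δv = 6477 + 4008 = 10485 m/s.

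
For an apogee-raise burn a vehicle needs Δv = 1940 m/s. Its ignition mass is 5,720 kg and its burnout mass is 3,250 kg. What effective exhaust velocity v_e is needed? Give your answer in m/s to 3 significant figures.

ln(m₀/m_f) = ln(5720/3250) = ln(1.76) = 0.5653.
From the ideal rocket equation, v_e = Δv / ln(m₀/m_f) = 1940 / 0.5653 = 3431.7 m/s.

v_e ≈ 3430 m/s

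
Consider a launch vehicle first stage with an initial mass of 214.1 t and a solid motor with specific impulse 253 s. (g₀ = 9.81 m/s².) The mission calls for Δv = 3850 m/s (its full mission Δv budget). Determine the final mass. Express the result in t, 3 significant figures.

v_e = Isp · g₀ = 253 × 9.81 = 2481.9 m/s.
Using Δv = v_e ln(m₀/m_f): m₀/m_f = exp(Δv / v_e) = exp(3850 / 2481.9) = exp(1.5512) = 4.7172.
m_f = m₀ / 4.7172 = 214.1 / 4.7172 = 45.3871 t.

final mass ≈ 45.4 t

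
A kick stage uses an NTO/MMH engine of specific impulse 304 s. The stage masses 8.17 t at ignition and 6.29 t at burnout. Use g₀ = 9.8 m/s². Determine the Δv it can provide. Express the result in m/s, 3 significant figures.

v_e = Isp · g₀ = 304 × 9.8 = 2979.2 m/s.
By the Tsiolkovsky rocket equation, Δv = v_e · ln(m₀/m_f) = 2979.2 × ln(1.299) = 2979.2 × 0.2615 ≈ 779.1 m/s.

Δv ≈ 779 m/s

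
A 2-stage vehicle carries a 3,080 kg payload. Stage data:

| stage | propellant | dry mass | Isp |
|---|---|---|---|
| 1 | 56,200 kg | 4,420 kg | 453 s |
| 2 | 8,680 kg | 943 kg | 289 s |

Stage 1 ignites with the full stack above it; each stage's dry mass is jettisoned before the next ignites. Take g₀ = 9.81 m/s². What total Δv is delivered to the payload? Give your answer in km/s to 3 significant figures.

Δv ≈ 9.72 km/s

Ignition mass of stage 1 = 56,200+4,420 + 8,680+943 + 3,080 = 73,323 kg.
Stage 1: m₀ = 73,323 kg, m_f = 73,323 − 56,200 = 17,123 kg; Δv = 453×9.81×ln(4.282) = 4443.9×1.4545 ≈ 6463 m/s.
Stage 2: m₀ = 12,703 kg, m_f = 12,703 − 8,680 = 4,023 kg; Δv = 289×9.81×ln(3.158) = 2835.1×1.1498 ≈ 3260 m/s.
Total Δv = 6463 + 3260 = 9723 m/s.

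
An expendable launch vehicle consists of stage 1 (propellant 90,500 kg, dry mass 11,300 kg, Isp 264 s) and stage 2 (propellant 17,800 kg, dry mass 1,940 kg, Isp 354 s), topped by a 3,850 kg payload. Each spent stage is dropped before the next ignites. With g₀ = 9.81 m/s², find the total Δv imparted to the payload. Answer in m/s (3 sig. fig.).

Δv ≈ 8190 m/s

Ignition mass of stage 1 = 90,500+11,300 + 17,800+1,940 + 3,850 = 125,390 kg.
Stage 1: m₀ = 125,390 kg, m_f = 125,390 − 90,500 = 34,890 kg; Δv = 264×9.81×ln(3.594) = 2589.8×1.2792 ≈ 3313 m/s.
Stage 2: m₀ = 23,590 kg, m_f = 23,590 − 17,800 = 5,790 kg; Δv = 354×9.81×ln(4.074) = 3472.7×1.4047 ≈ 4878 m/s.
Total Δv = 3313 + 4878 = 8191 m/s.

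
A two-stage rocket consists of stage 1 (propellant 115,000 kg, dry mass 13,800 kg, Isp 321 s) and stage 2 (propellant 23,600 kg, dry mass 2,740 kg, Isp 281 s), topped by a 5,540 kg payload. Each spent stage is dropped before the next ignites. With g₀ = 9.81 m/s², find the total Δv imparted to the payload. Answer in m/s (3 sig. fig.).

Δv ≈ 7680 m/s

Ignition mass of stage 1 = 115,000+13,800 + 23,600+2,740 + 5,540 = 160,680 kg.
Stage 1: m₀ = 160,680 kg, m_f = 160,680 − 115,000 = 45,680 kg; Δv = 321×9.81×ln(3.518) = 3149.0×1.2578 ≈ 3961 m/s.
Stage 2: m₀ = 31,880 kg, m_f = 31,880 − 23,600 = 8,280 kg; Δv = 281×9.81×ln(3.85) = 2756.6×1.3481 ≈ 3716 m/s.
Total Δv = 3961 + 3716 = 7677 m/s.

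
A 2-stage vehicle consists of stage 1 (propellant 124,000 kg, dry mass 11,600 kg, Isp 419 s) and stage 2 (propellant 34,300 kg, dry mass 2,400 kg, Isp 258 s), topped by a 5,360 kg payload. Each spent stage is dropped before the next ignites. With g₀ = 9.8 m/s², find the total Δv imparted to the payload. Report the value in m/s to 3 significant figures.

Ignition mass of stage 1 = 124,000+11,600 + 34,300+2,400 + 5,360 = 177,660 kg.
Stage 1: m₀ = 177,660 kg, m_f = 177,660 − 124,000 = 53,660 kg; Δv = 419×9.8×ln(3.311) = 4106.2×1.1972 ≈ 4916 m/s.
Stage 2: m₀ = 42,060 kg, m_f = 42,060 − 34,300 = 7,760 kg; Δv = 258×9.8×ln(5.42) = 2528.4×1.6901 ≈ 4273 m/s.
Total Δv = 4916 + 4273 = 9189 m/s.

Δv ≈ 9190 m/s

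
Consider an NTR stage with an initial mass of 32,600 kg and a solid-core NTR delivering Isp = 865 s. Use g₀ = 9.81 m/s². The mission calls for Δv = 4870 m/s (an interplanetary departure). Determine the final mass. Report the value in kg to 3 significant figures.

v_e = Isp · g₀ = 865 × 9.81 = 8485.6 m/s.
m₀/m_f = exp(Δv / v_e) = exp(4870 / 8485.6) = exp(0.5739) = 1.7752.
m_f = m₀ / 1.7752 = 32,600 / 1.7752 = 18,364.1 kg.

final mass ≈ 18400 kg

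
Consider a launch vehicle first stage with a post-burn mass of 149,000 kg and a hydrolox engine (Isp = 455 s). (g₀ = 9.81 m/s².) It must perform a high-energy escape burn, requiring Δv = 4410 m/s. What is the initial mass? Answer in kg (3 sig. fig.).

v_e = Isp · g₀ = 455 × 9.81 = 4463.6 m/s.
m₀/m_f = exp(Δv / v_e) = exp(4410 / 4463.6) = exp(0.9880) = 2.6859.
m₀ = m_f × 2.6859 = 149,000 × 2.6859 = 400,199 kg.

initial mass ≈ 400000 kg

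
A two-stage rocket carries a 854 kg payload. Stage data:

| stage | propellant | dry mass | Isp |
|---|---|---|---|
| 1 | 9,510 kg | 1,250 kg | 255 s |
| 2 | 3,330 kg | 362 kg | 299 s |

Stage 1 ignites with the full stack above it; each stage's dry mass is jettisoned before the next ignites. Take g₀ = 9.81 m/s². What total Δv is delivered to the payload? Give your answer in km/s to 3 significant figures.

Ignition mass of stage 1 = 9,510+1,250 + 3,330+362 + 854 = 15,306 kg.
Stage 1: m₀ = 15,306 kg, m_f = 15,306 − 9,510 = 5,796 kg; Δv = 255×9.81×ln(2.641) = 2501.6×0.9711 ≈ 2429 m/s.
Stage 2: m₀ = 4,546 kg, m_f = 4,546 − 3,330 = 1,216 kg; Δv = 299×9.81×ln(3.738) = 2933.2×1.3187 ≈ 3868 m/s.
Total Δv = 2429 + 3868 = 6297 m/s.

Δv ≈ 6.30 km/s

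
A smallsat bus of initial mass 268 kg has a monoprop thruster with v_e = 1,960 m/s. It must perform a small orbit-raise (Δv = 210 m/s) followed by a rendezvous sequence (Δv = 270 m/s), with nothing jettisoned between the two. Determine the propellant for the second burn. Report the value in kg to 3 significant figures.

propellant for the second burn ≈ 31.0 kg

After the first burn: m = 268 × exp(−210/1960.0) = 268 × 0.89840 = 240.771 kg.
After the second burn: m = 240.771 × exp(−270/1960.0) = 240.771 × 0.87131 = 209.786 kg.
Second-burn propellant = 240.771 − 209.786 = 30.985 kg.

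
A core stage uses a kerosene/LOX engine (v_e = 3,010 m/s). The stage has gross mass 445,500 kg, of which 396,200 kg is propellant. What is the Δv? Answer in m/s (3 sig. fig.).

m_f = m₀ − m_prop = 445,500 − 396,200 = 49,300 kg.
Δv = v_e · ln(m₀/m_f) = 3010.0 × ln(9.037) = 3010.0 × 2.2013 ≈ 6625.8 m/s.

Δv ≈ 6630 m/s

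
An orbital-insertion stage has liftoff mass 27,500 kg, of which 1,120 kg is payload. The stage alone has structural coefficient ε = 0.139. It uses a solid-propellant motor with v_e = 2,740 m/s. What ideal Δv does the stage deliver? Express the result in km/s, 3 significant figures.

Δv ≈ 4.79 km/s

Stage wet mass = m₀ − payload = 27,500 − 1,120 = 26,380 kg.
Stage dry mass = ε × stage wet mass = 0.139 × 26,380 = 3,666.82 kg.
Burnout mass m_f = stage dry + payload = 3,666.82 + 1,120 = 4,786.82 kg.
From the ideal rocket equation, Δv = v_e · ln(27,500/4,786.82) = 2740.0 × ln(5.745) = 2740.0 × 1.7483 ≈ 4790 m/s.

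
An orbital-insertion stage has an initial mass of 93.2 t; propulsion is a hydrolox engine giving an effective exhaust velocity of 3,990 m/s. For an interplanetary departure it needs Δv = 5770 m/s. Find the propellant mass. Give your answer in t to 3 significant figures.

propellant mass ≈ 71.3 t

m₀/m_f = exp(Δv / v_e) = exp(5770 / 3990.0) = exp(1.4461) = 4.2466.
m_f = 93.2 / 4.2466 = 21.947 t, so propellant = m₀ − m_f = 93.2 − 21.947 = 71.253 t.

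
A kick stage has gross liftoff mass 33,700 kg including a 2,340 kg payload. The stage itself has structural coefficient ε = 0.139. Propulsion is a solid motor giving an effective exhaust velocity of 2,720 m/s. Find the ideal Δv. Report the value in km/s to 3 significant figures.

Stage wet mass = m₀ − payload = 33,700 − 2,340 = 31,360 kg.
Stage dry mass = ε × stage wet mass = 0.139 × 31,360 = 4,359.04 kg.
Burnout mass m_f = stage dry + payload = 4,359.04 + 2,340 = 6,699.04 kg.
By the Tsiolkovsky rocket equation, Δv = v_e · ln(33,700/6,699.04) = 2720.0 × ln(5.031) = 2720.0 × 1.6155 ≈ 4394 m/s.

Δv ≈ 4.39 km/s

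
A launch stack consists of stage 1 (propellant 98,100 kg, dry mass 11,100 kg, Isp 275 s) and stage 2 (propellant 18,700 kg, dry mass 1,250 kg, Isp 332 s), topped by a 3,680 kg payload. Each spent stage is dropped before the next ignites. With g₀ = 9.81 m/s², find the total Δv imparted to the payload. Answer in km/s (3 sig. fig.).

Δv ≈ 8.72 km/s

Ignition mass of stage 1 = 98,100+11,100 + 18,700+1,250 + 3,680 = 132,830 kg.
Stage 1: m₀ = 132,830 kg, m_f = 132,830 − 98,100 = 34,730 kg; Δv = 275×9.81×ln(3.825) = 2697.8×1.3415 ≈ 3619 m/s.
Stage 2: m₀ = 23,630 kg, m_f = 23,630 − 18,700 = 4,930 kg; Δv = 332×9.81×ln(4.793) = 3256.9×1.5672 ≈ 5104 m/s.
Total Δv = 3619 + 5104 = 8723 m/s.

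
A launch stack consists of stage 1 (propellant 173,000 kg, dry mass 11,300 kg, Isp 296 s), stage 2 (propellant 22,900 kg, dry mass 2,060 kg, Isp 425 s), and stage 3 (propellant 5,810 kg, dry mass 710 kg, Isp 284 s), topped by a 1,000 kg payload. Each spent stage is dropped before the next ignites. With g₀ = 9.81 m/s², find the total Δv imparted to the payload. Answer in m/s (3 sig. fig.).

Ignition mass of stage 1 = 173,000+11,300 + 22,900+2,060 + 5,810+710 + 1,000 = 216,780 kg.
Stage 1: m₀ = 216,780 kg, m_f = 216,780 − 173,000 = 43,780 kg; Δv = 296×9.81×ln(4.952) = 2903.8×1.5997 ≈ 4645 m/s.
Stage 2: m₀ = 32,480 kg, m_f = 32,480 − 22,900 = 9,580 kg; Δv = 425×9.81×ln(3.39) = 4169.2×1.2209 ≈ 5090 m/s.
Stage 3: m₀ = 7,520 kg, m_f = 7,520 − 5,810 = 1,710 kg; Δv = 284×9.81×ln(4.398) = 2786.0×1.4811 ≈ 4126 m/s.
Total Δv = 4645 + 5090 + 4126 = 13861 m/s.

Δv ≈ 13900 m/s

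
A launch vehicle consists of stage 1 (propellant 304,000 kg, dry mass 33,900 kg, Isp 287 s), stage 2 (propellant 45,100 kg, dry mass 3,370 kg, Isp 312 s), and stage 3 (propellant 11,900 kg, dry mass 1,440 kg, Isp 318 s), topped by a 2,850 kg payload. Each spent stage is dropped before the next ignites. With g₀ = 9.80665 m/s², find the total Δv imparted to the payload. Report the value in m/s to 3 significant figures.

Ignition mass of stage 1 = 304,000+33,900 + 45,100+3,370 + 11,900+1,440 + 2,850 = 402,560 kg.
Stage 1: m₀ = 402,560 kg, m_f = 402,560 − 304,000 = 98,560 kg; Δv = 287×9.80665×ln(4.084) = 2814.5×1.4072 ≈ 3961 m/s.
Stage 2: m₀ = 64,660 kg, m_f = 64,660 − 45,100 = 19,560 kg; Δv = 312×9.80665×ln(3.306) = 3059.7×1.1957 ≈ 3658 m/s.
Stage 3: m₀ = 16,190 kg, m_f = 16,190 − 11,900 = 4,290 kg; Δv = 318×9.80665×ln(3.774) = 3118.5×1.3281 ≈ 4142 m/s.
Total Δv = 3961 + 3658 + 4142 = 11761 m/s.

Δv ≈ 11800 m/s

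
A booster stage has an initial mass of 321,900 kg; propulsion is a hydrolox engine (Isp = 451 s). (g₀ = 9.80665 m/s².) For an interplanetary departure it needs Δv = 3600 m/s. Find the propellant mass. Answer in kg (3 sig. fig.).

propellant mass ≈ 179000 kg

v_e = Isp · g₀ = 451 × 9.80665 = 4422.8 m/s.
From the ideal rocket equation, m₀/m_f = exp(Δv / v_e) = exp(3600 / 4422.8) = exp(0.8140) = 2.2568.
m_f = 321,900 / 2.2568 = 142,636 kg, so propellant = m₀ − m_f = 321,900 − 142,636 = 179,264 kg.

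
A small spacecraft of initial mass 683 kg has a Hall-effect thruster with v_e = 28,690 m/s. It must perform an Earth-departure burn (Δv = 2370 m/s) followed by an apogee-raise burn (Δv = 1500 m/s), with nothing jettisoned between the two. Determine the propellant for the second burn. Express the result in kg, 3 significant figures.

propellant for the second burn ≈ 32.0 kg

After the first burn: m = 683 × exp(−2370/28690.0) = 683 × 0.92071 = 628.845 kg.
After the second burn: m = 628.845 × exp(−1500/28690.0) = 628.845 × 0.94906 = 596.812 kg.
Second-burn propellant = 628.845 − 596.812 = 32.033 kg.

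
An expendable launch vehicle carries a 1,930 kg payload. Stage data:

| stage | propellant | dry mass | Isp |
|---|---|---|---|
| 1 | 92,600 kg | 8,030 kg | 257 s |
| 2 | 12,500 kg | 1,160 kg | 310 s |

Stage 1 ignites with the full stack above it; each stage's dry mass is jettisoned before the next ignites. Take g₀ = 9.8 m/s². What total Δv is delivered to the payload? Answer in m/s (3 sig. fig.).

Δv ≈ 8930 m/s

Ignition mass of stage 1 = 92,600+8,030 + 12,500+1,160 + 1,930 = 116,220 kg.
Stage 1: m₀ = 116,220 kg, m_f = 116,220 − 92,600 = 23,620 kg; Δv = 257×9.8×ln(4.92) = 2518.6×1.5934 ≈ 4013 m/s.
Stage 2: m₀ = 15,590 kg, m_f = 15,590 − 12,500 = 3,090 kg; Δv = 310×9.8×ln(5.045) = 3038.0×1.6185 ≈ 4917 m/s.
Total Δv = 4013 + 4917 = 8930 m/s.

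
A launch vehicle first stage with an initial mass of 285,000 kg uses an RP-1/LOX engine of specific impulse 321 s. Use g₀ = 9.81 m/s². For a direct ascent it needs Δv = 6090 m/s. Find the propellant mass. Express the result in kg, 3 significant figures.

v_e = Isp · g₀ = 321 × 9.81 = 3149.0 m/s.
m₀/m_f = exp(Δv / v_e) = exp(6090 / 3149.0) = exp(1.9339) = 6.9167.
m_f = 285,000 / 6.9167 = 41,204.6 kg, so propellant = m₀ − m_f = 285,000 − 41,204.6 = 243,795.4 kg.

propellant mass ≈ 244000 kg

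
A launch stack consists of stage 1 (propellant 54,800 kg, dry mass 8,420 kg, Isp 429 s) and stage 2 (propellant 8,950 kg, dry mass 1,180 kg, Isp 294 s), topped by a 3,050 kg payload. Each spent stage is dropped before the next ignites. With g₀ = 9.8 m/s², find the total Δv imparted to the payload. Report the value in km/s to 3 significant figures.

Δv ≈ 8.59 km/s

Ignition mass of stage 1 = 54,800+8,420 + 8,950+1,180 + 3,050 = 76,400 kg.
Stage 1: m₀ = 76,400 kg, m_f = 76,400 − 54,800 = 21,600 kg; Δv = 429×9.8×ln(3.537) = 4204.2×1.2633 ≈ 5311 m/s.
Stage 2: m₀ = 13,180 kg, m_f = 13,180 − 8,950 = 4,230 kg; Δv = 294×9.8×ln(3.116) = 2881.2×1.1365 ≈ 3274 m/s.
Total Δv = 5311 + 3274 = 8585 m/s.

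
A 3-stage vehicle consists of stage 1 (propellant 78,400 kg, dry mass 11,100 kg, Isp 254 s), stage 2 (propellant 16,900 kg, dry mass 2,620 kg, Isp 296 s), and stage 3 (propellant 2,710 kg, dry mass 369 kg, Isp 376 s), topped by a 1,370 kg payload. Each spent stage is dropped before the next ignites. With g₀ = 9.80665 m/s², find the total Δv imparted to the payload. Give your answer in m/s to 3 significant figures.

Ignition mass of stage 1 = 78,400+11,100 + 16,900+2,620 + 2,710+369 + 1,370 = 113,469 kg.
Stage 1: m₀ = 113,469 kg, m_f = 113,469 − 78,400 = 35,069 kg; Δv = 254×9.80665×ln(3.236) = 2490.9×1.1742 ≈ 2925 m/s.
Stage 2: m₀ = 23,969 kg, m_f = 23,969 − 16,900 = 7,069 kg; Δv = 296×9.80665×ln(3.391) = 2902.8×1.2210 ≈ 3544 m/s.
Stage 3: m₀ = 4,449 kg, m_f = 4,449 − 2,710 = 1,739 kg; Δv = 376×9.80665×ln(2.558) = 3687.3×0.9394 ≈ 3464 m/s.
Total Δv = 2925 + 3544 + 3464 = 9933 m/s.

Δv ≈ 9930 m/s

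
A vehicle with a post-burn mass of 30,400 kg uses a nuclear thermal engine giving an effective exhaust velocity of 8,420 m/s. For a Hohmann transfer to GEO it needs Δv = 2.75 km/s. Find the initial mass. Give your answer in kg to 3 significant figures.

initial mass ≈ 42100 kg

Using Δv = v_e ln(m₀/m_f): m₀/m_f = exp(Δv / v_e) = exp(2750 / 8420.0) = exp(0.3266) = 1.3863.
m₀ = m_f × 1.3863 = 30,400 × 1.3863 = 42,143.5 kg.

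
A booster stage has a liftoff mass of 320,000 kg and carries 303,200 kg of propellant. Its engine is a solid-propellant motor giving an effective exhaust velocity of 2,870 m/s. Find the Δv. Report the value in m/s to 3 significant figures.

m_f = m₀ − m_prop = 320,000 − 303,200 = 16,800 kg.
Δv = v_e · ln(m₀/m_f) = 2870.0 × ln(19.05) = 2870.0 × 2.9469 ≈ 8457.7 m/s.

Δv ≈ 8460 m/s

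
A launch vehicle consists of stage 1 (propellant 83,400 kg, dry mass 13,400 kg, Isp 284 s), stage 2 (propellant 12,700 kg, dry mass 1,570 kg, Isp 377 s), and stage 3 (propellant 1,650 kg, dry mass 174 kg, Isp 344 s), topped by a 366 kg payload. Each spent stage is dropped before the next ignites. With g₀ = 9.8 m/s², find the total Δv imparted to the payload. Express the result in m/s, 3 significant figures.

Ignition mass of stage 1 = 83,400+13,400 + 12,700+1,570 + 1,650+174 + 366 = 113,260 kg.
Stage 1: m₀ = 113,260 kg, m_f = 113,260 − 83,400 = 29,860 kg; Δv = 284×9.8×ln(3.793) = 2783.2×1.3332 ≈ 3710 m/s.
Stage 2: m₀ = 16,460 kg, m_f = 16,460 − 12,700 = 3,760 kg; Δv = 377×9.8×ln(4.378) = 3694.6×1.4765 ≈ 5455 m/s.
Stage 3: m₀ = 2,190 kg, m_f = 2,190 − 1,650 = 540 kg; Δv = 344×9.8×ln(4.056) = 3371.2×1.4001 ≈ 4720 m/s.
Total Δv = 3710 + 5455 + 4720 = 13885 m/s.

Δv ≈ 13900 m/s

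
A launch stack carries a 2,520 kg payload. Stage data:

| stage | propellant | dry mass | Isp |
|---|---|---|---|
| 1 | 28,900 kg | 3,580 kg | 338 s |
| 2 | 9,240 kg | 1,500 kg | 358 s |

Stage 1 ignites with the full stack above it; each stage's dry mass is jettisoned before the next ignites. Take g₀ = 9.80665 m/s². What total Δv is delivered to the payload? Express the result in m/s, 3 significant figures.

Ignition mass of stage 1 = 28,900+3,580 + 9,240+1,500 + 2,520 = 45,740 kg.
Stage 1: m₀ = 45,740 kg, m_f = 45,740 − 28,900 = 16,840 kg; Δv = 338×9.80665×ln(2.716) = 3314.6×0.9992 ≈ 3312 m/s.
Stage 2: m₀ = 13,260 kg, m_f = 13,260 − 9,240 = 4,020 kg; Δv = 358×9.80665×ln(3.299) = 3510.8×1.1935 ≈ 4190 m/s.
Total Δv = 3312 + 4190 = 7502 m/s.

Δv ≈ 7500 m/s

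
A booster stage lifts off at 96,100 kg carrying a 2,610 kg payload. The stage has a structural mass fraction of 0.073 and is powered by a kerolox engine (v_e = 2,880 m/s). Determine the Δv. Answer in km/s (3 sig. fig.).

Stage wet mass = m₀ − payload = 96,100 − 2,610 = 93,490 kg.
Stage dry mass = ε × stage wet mass = 0.073 × 93,490 = 6,824.77 kg.
Burnout mass m_f = stage dry + payload = 6,824.77 + 2,610 = 9,434.77 kg.
Rocket equation: Δv = v_e · ln(96,100/9,434.77) = 2880.0 × ln(10.19) = 2880.0 × 2.3210 ≈ 6684 m/s.

Δv ≈ 6.68 km/s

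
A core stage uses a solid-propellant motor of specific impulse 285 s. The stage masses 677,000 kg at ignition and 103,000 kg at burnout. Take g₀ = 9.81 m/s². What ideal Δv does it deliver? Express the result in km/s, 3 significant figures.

Δv ≈ 5.26 km/s

v_e = Isp · g₀ = 285 × 9.81 = 2795.9 m/s.
Using Δv = v_e ln(m₀/m_f): Δv = v_e · ln(m₀/m_f) = 2795.9 × ln(6.573) = 2795.9 × 1.8829 ≈ 5264.4 m/s.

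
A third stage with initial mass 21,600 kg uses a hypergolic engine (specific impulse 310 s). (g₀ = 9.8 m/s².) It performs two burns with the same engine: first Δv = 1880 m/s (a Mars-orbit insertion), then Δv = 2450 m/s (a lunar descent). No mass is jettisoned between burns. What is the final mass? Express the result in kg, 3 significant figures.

final mass ≈ 5190 kg

v_e = Isp · g₀ = 310 × 9.8 = 3038.0 m/s.
After the first burn: m = 21600 × exp(−1880/3038.0) = 21600 × 0.53858 = 11,633.3 kg.
After the second burn: m = 11,633.3 × exp(−2450/3038.0) = 11,633.3 × 0.44644 = 5,193.57 kg.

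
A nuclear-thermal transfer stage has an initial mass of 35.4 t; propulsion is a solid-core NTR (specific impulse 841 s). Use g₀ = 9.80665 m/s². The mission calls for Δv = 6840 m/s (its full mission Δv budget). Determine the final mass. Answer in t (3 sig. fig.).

final mass ≈ 15.4 t

v_e = Isp · g₀ = 841 × 9.80665 = 8247.4 m/s.
m₀/m_f = exp(Δv / v_e) = exp(6840 / 8247.4) = exp(0.8294) = 2.2918.
m_f = m₀ / 2.2918 = 35.4 / 2.2918 = 15.4464 t.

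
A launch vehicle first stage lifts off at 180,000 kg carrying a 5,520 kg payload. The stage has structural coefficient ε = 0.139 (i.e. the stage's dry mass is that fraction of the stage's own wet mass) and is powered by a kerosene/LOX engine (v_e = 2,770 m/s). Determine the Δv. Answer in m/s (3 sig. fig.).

Δv ≈ 4980 m/s

Stage wet mass = m₀ − payload = 180,000 − 5,520 = 174,480 kg.
Stage dry mass = ε × stage wet mass = 0.139 × 174,480 = 24,252.7 kg.
Burnout mass m_f = stage dry + payload = 24,252.7 + 5,520 = 29,772.7 kg.
Using Δv = v_e ln(m₀/m_f): Δv = v_e · ln(180,000/29,772.7) = 2770.0 × ln(6.046) = 2770.0 × 1.7994 ≈ 4984 m/s.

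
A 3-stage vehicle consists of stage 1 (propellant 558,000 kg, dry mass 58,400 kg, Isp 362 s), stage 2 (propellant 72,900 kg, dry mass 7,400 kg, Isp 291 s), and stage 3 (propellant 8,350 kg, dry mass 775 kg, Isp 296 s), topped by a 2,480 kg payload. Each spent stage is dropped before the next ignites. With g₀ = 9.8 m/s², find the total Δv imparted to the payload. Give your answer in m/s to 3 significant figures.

Ignition mass of stage 1 = 558,000+58,400 + 72,900+7,400 + 8,350+775 + 2,480 = 708,305 kg.
Stage 1: m₀ = 708,305 kg, m_f = 708,305 − 558,000 = 150,305 kg; Δv = 362×9.8×ln(4.712) = 3547.6×1.5502 ≈ 5500 m/s.
Stage 2: m₀ = 91,905 kg, m_f = 91,905 − 72,900 = 19,005 kg; Δv = 291×9.8×ln(4.836) = 2851.8×1.5761 ≈ 4495 m/s.
Stage 3: m₀ = 11,605 kg, m_f = 11,605 − 8,350 = 3,255 kg; Δv = 296×9.8×ln(3.565) = 2900.8×1.2712 ≈ 3688 m/s.
Total Δv = 5500 + 4495 + 3688 = 13683 m/s.

Δv ≈ 13700 m/s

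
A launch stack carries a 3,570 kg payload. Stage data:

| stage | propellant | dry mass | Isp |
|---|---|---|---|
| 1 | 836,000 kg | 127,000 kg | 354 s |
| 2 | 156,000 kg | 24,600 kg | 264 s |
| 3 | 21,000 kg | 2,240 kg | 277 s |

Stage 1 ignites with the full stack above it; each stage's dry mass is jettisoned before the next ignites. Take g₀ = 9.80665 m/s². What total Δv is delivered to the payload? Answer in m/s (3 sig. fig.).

Ignition mass of stage 1 = 836,000+127,000 + 156,000+24,600 + 21,000+2,240 + 3,570 = 1,170,410 kg.
Stage 1: m₀ = 1,170,410 kg, m_f = 1,170,410 − 836,000 = 334,410 kg; Δv = 354×9.80665×ln(3.5) = 3471.6×1.2527 ≈ 4349 m/s.
Stage 2: m₀ = 207,410 kg, m_f = 207,410 − 156,000 = 51,410 kg; Δv = 264×9.80665×ln(4.034) = 2589.0×1.3949 ≈ 3611 m/s.
Stage 3: m₀ = 26,810 kg, m_f = 26,810 − 21,000 = 5,810 kg; Δv = 277×9.80665×ln(4.614) = 2716.4×1.5292 ≈ 4154 m/s.
Total Δv = 4349 + 3611 + 4154 = 12114 m/s.

Δv ≈ 12100 m/s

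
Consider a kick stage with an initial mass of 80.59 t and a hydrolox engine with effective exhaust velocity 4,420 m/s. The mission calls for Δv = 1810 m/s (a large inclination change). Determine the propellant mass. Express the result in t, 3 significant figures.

By the Tsiolkovsky rocket equation, m₀/m_f = exp(Δv / v_e) = exp(1810 / 4420.0) = exp(0.4095) = 1.5061.
m_f = 80.59 / 1.5061 = 53.5091 t, so propellant = m₀ − m_f = 80.59 − 53.5091 = 27.0809 t.

propellant mass ≈ 27.1 t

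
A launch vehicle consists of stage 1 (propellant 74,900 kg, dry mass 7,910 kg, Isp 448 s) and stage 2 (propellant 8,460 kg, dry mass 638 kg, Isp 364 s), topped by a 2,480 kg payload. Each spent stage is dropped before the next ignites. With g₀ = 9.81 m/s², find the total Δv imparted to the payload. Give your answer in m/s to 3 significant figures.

Ignition mass of stage 1 = 74,900+7,910 + 8,460+638 + 2,480 = 94,388 kg.
Stage 1: m₀ = 94,388 kg, m_f = 94,388 − 74,900 = 19,488 kg; Δv = 448×9.81×ln(4.843) = 4394.9×1.5776 ≈ 6933 m/s.
Stage 2: m₀ = 11,578 kg, m_f = 11,578 − 8,460 = 3,118 kg; Δv = 364×9.81×ln(3.713) = 3570.8×1.3119 ≈ 4685 m/s.
Total Δv = 6933 + 4685 = 11618 m/s.

Δv ≈ 11600 m/s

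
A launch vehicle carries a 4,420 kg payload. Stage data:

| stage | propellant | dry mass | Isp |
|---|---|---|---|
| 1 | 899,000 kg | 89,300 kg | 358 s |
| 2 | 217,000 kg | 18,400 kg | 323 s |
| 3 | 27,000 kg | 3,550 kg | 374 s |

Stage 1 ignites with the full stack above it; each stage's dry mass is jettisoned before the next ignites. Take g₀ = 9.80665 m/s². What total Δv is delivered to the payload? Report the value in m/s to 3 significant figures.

Ignition mass of stage 1 = 899,000+89,300 + 217,000+18,400 + 27,000+3,550 + 4,420 = 1,258,670 kg.
Stage 1: m₀ = 1,258,670 kg, m_f = 1,258,670 − 899,000 = 359,670 kg; Δv = 358×9.80665×ln(3.5) = 3510.8×1.2526 ≈ 4398 m/s.
Stage 2: m₀ = 270,370 kg, m_f = 270,370 − 217,000 = 53,370 kg; Δv = 323×9.80665×ln(5.066) = 3167.5×1.6225 ≈ 5139 m/s.
Stage 3: m₀ = 34,970 kg, m_f = 34,970 − 27,000 = 7,970 kg; Δv = 374×9.80665×ln(4.388) = 3667.7×1.4788 ≈ 5424 m/s.
Total Δv = 4398 + 5139 + 5424 = 14961 m/s.

Δv ≈ 15000 m/s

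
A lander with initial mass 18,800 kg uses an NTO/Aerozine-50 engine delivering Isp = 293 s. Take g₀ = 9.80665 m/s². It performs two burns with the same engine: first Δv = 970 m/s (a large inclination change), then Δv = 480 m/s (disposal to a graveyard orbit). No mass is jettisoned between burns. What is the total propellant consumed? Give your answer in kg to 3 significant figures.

v_e = Isp · g₀ = 293 × 9.80665 = 2873.3 m/s.
After the first burn: m = 18800 × exp(−970/2873.3) = 18800 × 0.71349 = 13,413.6 kg.
After the second burn: m = 13,413.6 × exp(−480/2873.3) = 13,413.6 × 0.84616 = 11,350.1 kg.
Total propellant = m₀ − m_final = 18800 − 11,350.1 = 7,449.9 kg.

total propellant consumed ≈ 7450 kg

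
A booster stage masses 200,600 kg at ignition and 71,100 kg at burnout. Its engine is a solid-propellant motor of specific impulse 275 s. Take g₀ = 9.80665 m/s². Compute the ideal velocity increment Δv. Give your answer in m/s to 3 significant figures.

v_e = Isp · g₀ = 275 × 9.80665 = 2696.8 m/s.
Rocket equation: Δv = v_e · ln(m₀/m_f) = 2696.8 × ln(2.821) = 2696.8 × 1.0372 ≈ 2797.2 m/s.

Δv ≈ 2800 m/s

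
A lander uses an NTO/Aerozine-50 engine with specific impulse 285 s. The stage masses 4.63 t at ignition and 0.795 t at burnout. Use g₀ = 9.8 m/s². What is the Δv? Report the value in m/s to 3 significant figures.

v_e = Isp · g₀ = 285 × 9.8 = 2793.0 m/s.
Δv = v_e · ln(m₀/m_f) = 2793.0 × ln(5.824) = 2793.0 × 1.7620 ≈ 4921.2 m/s.

Δv ≈ 4920 m/s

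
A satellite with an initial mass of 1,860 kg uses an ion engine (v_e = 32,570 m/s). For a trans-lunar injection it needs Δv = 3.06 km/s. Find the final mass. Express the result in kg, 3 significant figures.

final mass ≈ 1690 kg

Using Δv = v_e ln(m₀/m_f): m₀/m_f = exp(Δv / v_e) = exp(3060 / 32570.0) = exp(0.0940) = 1.0985.
m_f = m₀ / 1.0985 = 1,860 / 1.0985 = 1,693.22 kg.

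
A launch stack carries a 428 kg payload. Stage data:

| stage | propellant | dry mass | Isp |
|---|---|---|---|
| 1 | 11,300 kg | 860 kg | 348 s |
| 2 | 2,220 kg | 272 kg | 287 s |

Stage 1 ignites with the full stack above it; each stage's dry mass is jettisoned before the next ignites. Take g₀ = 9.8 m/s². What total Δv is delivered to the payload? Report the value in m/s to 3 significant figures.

Ignition mass of stage 1 = 11,300+860 + 2,220+272 + 428 = 15,080 kg.
Stage 1: m₀ = 15,080 kg, m_f = 15,080 − 11,300 = 3,780 kg; Δv = 348×9.8×ln(3.989) = 3410.4×1.3836 ≈ 4719 m/s.
Stage 2: m₀ = 2,920 kg, m_f = 2,920 − 2,220 = 700 kg; Δv = 287×9.8×ln(4.171) = 2812.6×1.4283 ≈ 4017 m/s.
Total Δv = 4719 + 4017 = 8736 m/s.

Δv ≈ 8740 m/s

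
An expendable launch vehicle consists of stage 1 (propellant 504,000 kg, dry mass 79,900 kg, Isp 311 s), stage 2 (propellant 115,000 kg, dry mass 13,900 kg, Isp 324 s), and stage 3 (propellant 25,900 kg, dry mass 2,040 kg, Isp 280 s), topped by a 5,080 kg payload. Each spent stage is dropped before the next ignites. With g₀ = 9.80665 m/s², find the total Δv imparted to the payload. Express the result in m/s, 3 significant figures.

Δv ≈ 11600 m/s

Ignition mass of stage 1 = 504,000+79,900 + 115,000+13,900 + 25,900+2,040 + 5,080 = 745,820 kg.
Stage 1: m₀ = 745,820 kg, m_f = 745,820 − 504,000 = 241,820 kg; Δv = 311×9.80665×ln(3.084) = 3049.9×1.1263 ≈ 3435 m/s.
Stage 2: m₀ = 161,920 kg, m_f = 161,920 − 115,000 = 46,920 kg; Δv = 324×9.80665×ln(3.451) = 3177.4×1.2387 ≈ 3936 m/s.
Stage 3: m₀ = 33,020 kg, m_f = 33,020 − 25,900 = 7,120 kg; Δv = 280×9.80665×ln(4.638) = 2745.9×1.5342 ≈ 4213 m/s.
Total Δv = 3435 + 3936 + 4213 = 11584 m/s.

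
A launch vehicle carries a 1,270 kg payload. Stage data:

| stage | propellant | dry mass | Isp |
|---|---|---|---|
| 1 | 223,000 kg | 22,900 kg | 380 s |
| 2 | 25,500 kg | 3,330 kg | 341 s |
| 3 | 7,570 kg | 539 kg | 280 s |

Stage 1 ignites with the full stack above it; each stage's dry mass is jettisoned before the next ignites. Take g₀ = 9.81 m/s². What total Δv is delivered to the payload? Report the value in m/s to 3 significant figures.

Ignition mass of stage 1 = 223,000+22,900 + 25,500+3,330 + 7,570+539 + 1,270 = 284,109 kg.
Stage 1: m₀ = 284,109 kg, m_f = 284,109 − 223,000 = 61,109 kg; Δv = 380×9.81×ln(4.649) = 3727.8×1.5367 ≈ 5729 m/s.
Stage 2: m₀ = 38,209 kg, m_f = 38,209 − 25,500 = 12,709 kg; Δv = 341×9.81×ln(3.006) = 3345.2×1.1008 ≈ 3682 m/s.
Stage 3: m₀ = 9,379 kg, m_f = 9,379 − 7,570 = 1,809 kg; Δv = 280×9.81×ln(5.185) = 2746.8×1.6457 ≈ 4520 m/s.
Total Δv = 5729 + 3682 + 4520 = 13931 m/s.

Δv ≈ 13900 m/s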